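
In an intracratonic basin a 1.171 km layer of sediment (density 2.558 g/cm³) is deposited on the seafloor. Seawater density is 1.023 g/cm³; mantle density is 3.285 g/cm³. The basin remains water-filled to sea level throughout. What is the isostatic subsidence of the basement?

0.795 km

Submarine loading: the sediment displaces seawater, and the subsidence is in turn flooded, so s (ρ_m − ρ_w) = t (ρ_sed − ρ_w).
s = 1.171 km × (2.558 − 1.023) / (3.285 − 1.023) = 0.795 km.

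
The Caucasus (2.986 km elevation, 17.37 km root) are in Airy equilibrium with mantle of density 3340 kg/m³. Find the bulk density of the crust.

ρ_c h = (ρ_m − ρ_c) r → ρ_c (h + r) = ρ_m r → ρ_c = ρ_m r / (h + r).
ρ_c = 3340 × 17.37 km / (2.986 km + 17.37 km) = 2850 kg/m³.

2850 kg/m³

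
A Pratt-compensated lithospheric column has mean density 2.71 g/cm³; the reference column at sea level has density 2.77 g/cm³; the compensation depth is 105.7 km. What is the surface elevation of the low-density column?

2.34 km

ρ_ref D = ρ (D + h) → h = D (ρ_ref − ρ)/ρ.
h = 105.7 km × (2.77 − 2.71)/2.71 = 2.34 km.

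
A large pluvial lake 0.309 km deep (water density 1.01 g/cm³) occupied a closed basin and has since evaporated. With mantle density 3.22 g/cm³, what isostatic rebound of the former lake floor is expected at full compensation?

0.0969 km

u = d ρ_w/ρ_m = 0.309 km × 1.01/3.22 = 0.0969 km.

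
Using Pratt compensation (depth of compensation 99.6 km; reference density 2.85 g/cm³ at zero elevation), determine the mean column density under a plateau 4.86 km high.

2.72 g/cm³

Pratt balance: ρ_ref D = ρ (D + h).
ρ = ρ_ref D/(D + h) = 2.85 × 99.6 km/(99.6 km + 4.86 km) = 2.72 g/cm³.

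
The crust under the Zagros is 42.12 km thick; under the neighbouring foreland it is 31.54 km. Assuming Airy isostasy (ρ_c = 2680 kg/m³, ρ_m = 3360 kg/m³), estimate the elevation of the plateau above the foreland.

2.14 km

Excess crust Δ = 42.12 km − 31.54 km = 10.58 km, split between elevation h and root r with h + r = Δ.
Airy balance ρ_c h = (ρ_m − ρ_c) r gives r = h ρ_c/(ρ_m − ρ_c), so h (1 + ρ_c/(ρ_m − ρ_c)) = Δ, i.e. h = Δ (ρ_m − ρ_c)/ρ_m.
h = 10.58 km × 680/3360 = 2.14 km.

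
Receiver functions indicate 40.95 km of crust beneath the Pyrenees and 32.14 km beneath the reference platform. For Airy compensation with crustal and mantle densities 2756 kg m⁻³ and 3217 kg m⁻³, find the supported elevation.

Excess crust Δ = 40.95 km − 32.14 km = 8.81 km, split between elevation h and root r with h + r = Δ.
Airy balance ρ_c h = (ρ_m − ρ_c) r gives r = h ρ_c/(ρ_m − ρ_c), so h (1 + ρ_c/(ρ_m − ρ_c)) = Δ, i.e. h = Δ (ρ_m − ρ_c)/ρ_m.
h = 8.81 km × 461/3217 = 1.26 km.

1.26 km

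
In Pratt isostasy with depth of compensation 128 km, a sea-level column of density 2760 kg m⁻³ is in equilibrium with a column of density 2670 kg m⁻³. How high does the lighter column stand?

4.31 km

ρ_ref D = ρ (D + h) → h = D (ρ_ref − ρ)/ρ.
h = 128 km × (2760 − 2670)/2670 = 4.31 km.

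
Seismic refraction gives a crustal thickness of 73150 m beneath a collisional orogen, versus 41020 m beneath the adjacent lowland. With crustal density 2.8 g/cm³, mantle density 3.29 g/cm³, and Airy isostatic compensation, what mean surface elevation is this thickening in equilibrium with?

Excess crust Δ = 73150 m − 41020 m = 32130 m, split between elevation h and root r with h + r = Δ.
Airy balance ρ_c h = (ρ_m − ρ_c) r gives r = h ρ_c/(ρ_m − ρ_c), so h (1 + ρ_c/(ρ_m − ρ_c)) = Δ, i.e. h = Δ (ρ_m − ρ_c)/ρ_m.
h = 32130 m × 0.49/3.29 = 4790 m.

4790 m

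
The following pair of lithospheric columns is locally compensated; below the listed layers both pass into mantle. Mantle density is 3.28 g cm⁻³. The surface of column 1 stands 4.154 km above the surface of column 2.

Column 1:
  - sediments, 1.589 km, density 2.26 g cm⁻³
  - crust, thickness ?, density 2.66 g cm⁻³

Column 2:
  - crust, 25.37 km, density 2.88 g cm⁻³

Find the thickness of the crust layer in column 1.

Take the compensation level at the base of the deeper column (depth z_c below the surface of column 1) and equate Σ ρ_i t_i down to z_c; mantle fills any gap and the z_c terms cancel.
Column 1: 1.589×2.26 + x×2.66 + (z_c − 1.589 − x)×3.28
Column 2: 4.154×0 + 25.37×2.88 + (z_c − 4.154 − 25.37)×3.28
The z_c×3.28 term appears on both sides and cancels. Collect the known terms of each column as K = Σ(ρt)_known − 3.28 × (depth of known layers): K_1 = 3.59114 − 3.28×1.589 = −1.62078; K_2 = 73.0656 − 3.28×(4.154 + 25.37) = −23.77312.
Balance: K_1 − x×(3.28 − 2.66) = K_2, so x = (K_1 − K_2)/(3.28 − 2.66) = 22.1523/0.62 = 35.7 km.

35.7 km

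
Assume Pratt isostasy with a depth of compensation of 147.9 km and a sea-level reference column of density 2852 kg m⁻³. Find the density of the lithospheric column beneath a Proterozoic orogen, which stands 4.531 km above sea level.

Pratt balance: ρ_ref D = ρ (D + h).
ρ = ρ_ref D/(D + h) = 2852 × 147.9 km/(147.9 km + 4.531 km) = 2770 kg m⁻³.

2770 kg m⁻³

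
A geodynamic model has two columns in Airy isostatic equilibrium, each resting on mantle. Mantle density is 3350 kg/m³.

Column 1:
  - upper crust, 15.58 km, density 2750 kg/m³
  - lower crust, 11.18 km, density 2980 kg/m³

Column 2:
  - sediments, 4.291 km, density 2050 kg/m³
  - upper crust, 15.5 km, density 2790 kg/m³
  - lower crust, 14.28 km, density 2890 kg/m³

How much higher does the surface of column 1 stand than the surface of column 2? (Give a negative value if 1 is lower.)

−2.19 km

For any compensation level in the mantle, the mantle terms cancel and isostasy reduces to e = (Σt_1 − Σt_2) − (Σ(ρt)_1 − Σ(ρt)_2) / ρ_m.
Σt_1 = 26.76 km; Σt_2 = 34.071 km; Σ(ρt)_1 = 76161.4; Σ(ρt)_2 = 93310.75 (in km·kg/m³).
e = (26.76 − 34.071) − (76161.4 − 93310.75) / 3350 = −2.19 km.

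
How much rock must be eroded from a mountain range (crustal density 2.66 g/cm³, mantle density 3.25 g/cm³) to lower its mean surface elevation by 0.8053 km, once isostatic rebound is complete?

Net drop Δ = e − u = e − e ρ_c/ρ_m = e (ρ_m − ρ_c)/ρ_m.
e = Δ ρ_m/(ρ_m − ρ_c) = 0.8053 km × 3.25/0.59 = 4.44 km.

4.44 km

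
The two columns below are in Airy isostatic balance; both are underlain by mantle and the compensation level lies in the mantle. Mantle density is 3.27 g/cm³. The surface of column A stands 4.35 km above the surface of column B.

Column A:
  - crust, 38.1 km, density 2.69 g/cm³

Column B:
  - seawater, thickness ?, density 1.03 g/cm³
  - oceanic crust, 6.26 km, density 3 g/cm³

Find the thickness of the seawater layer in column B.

Take the compensation level at the base of the deeper column (depth z_c below the surface of column A) and equate Σ ρ_i t_i down to z_c; mantle fills any gap and the z_c terms cancel.
Column A: 38.1×2.69 + (z_c − 38.1)×3.27
Column B: 4.35×0 + x×1.03 + 6.26×3 + (z_c − 4.35 − 6.26 − x)×3.27
The z_c×3.27 term appears on both sides and cancels. Collect the known terms of each column as K = Σ(ρt)_known − 3.27 × (depth of known layers): K_A = 102.489 − 3.27×38.1 = −22.098; K_B = 18.78 − 3.27×(4.35 + 6.26) = −15.9147.
Balance: K_A = K_B − x×(3.27 − 1.03), so x = (K_B − K_A)/(3.27 − 1.03) = 6.1833/2.24 = 2.76 km.

2.76 km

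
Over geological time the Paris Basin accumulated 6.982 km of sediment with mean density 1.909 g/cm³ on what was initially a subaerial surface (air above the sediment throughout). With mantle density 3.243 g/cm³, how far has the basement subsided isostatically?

4.11 km

Subaerial load: s = t ρ_sed / ρ_m = 6.982 km × 1.909/3.243 = 4.11 km.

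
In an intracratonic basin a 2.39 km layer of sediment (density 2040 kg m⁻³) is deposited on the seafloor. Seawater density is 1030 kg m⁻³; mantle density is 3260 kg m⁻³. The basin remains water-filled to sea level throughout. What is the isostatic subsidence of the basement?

1.08 km

Submarine loading: the sediment displaces seawater, and the subsidence is in turn flooded, so s (ρ_m − ρ_w) = t (ρ_sed − ρ_w).
s = 2.39 km × (2040 − 1030) / (3260 − 1030) = 1.08 km.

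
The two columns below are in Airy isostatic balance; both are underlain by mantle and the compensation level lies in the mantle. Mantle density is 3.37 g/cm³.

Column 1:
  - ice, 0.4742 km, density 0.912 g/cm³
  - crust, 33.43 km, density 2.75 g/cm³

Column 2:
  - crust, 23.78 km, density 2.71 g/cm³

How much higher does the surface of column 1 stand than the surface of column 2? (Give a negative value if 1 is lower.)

1.84 km

For any compensation level in the mantle, the mantle terms cancel and isostasy reduces to e = (Σt_1 − Σt_2) − (Σ(ρt)_1 − Σ(ρt)_2) / ρ_m.
Σt_1 = 33.9042 km; Σt_2 = 23.78 km; Σ(ρt)_1 = 92.3649704; Σ(ρt)_2 = 64.4438 (in km·g/cm³).
e = (33.9042 − 23.78) − (92.3649704 − 64.4438) / 3.37 = 1.84 km.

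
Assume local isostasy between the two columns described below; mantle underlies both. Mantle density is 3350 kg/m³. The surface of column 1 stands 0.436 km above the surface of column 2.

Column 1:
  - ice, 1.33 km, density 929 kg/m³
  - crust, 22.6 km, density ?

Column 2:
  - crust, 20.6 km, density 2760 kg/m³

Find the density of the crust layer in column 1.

Take the compensation level at the base of the deeper column (depth z_c below the surface of column 1) and equate Σ ρ_i t_i down to z_c; mantle fills any gap and the z_c terms cancel.
Column 1: 1.33×929 + 22.6×ρ + (z_c − 23.93)×3350
Column 2: 0.436×0 + 20.6×2760 + (z_c − 0.436 − 20.6)×3350
The z_c×3350 term appears on both sides and cancels. Collect the known terms of each column as K = Σ(ρt)_known − 3350 × (depth of known layers): K_1 = 1235.57 − 3350×23.93 = −78929.93; K_2 = 56856 − 3350×(0.436 + 20.6) = −13614.6.
Balance: K_1 + 22.6×ρ = K_2, so ρ = (K_2 − K_1)/22.6 = 65315.3/22.6 = 2890 kg/m³.

2890 kg/m³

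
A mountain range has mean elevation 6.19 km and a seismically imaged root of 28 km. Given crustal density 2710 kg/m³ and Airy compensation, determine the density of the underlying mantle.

3310 kg/m³

Airy balance: ρ_c h = (ρ_m − ρ_c) r → ρ_m = ρ_c (1 + h/r).
ρ_m = 2710 × (1 + 6.19 km/28 km) = 3310 kg/m³.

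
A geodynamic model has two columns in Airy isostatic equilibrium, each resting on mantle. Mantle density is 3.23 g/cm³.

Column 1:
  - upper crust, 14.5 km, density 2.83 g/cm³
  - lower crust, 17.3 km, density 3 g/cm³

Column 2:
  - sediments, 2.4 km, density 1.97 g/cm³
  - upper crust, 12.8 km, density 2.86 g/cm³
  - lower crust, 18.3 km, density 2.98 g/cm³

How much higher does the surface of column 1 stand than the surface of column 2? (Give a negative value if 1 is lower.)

−0.791 km

For any compensation level in the mantle, the mantle terms cancel and isostasy reduces to e = (Σt_1 − Σt_2) − (Σ(ρt)_1 − Σ(ρt)_2) / ρ_m.
Σt_1 = 31.8 km; Σt_2 = 33.5 km; Σ(ρt)_1 = 92.935; Σ(ρt)_2 = 95.87 (in km·g/cm³).
e = (31.8 − 33.5) − (92.935 − 95.87) / 3.23 = −0.791 km.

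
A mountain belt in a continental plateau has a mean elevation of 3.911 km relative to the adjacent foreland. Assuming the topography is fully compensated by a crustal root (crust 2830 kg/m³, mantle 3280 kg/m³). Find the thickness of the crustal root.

Equating mass per unit area of the two columns: the weight of the topography is balanced by the buoyancy of the root, ρ_c h = (ρ_m − ρ_c) r.
r = h · ρ_c / (ρ_m − ρ_c) = 3.911 km × 2830 / (3280 − 2830) = 24.6 km.

24.6 km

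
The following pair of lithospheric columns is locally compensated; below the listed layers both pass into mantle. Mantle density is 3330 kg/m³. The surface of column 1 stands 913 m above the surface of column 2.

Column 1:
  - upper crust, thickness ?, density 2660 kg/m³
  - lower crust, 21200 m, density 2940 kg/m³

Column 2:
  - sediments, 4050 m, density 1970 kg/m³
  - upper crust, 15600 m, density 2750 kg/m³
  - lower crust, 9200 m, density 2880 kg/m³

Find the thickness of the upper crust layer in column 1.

Take the compensation level at the base of the deeper column (depth z_c below the surface of column 1) and equate Σ ρ_i t_i down to z_c; mantle fills any gap and the z_c terms cancel.
Column 1: x×2660 + 21200×2940 + (z_c − 21200 − x)×3330
Column 2: 913×0 + 4050×1970 + 15600×2750 + 9200×2880 + (z_c − 913 − 28850)×3330
The z_c×3330 term appears on both sides and cancels. Collect the known terms of each column as K = Σ(ρt)_known − 3330 × (depth of known layers): K_1 = 62328000 − 3330×21200 = −8268000; K_2 = 77374500 − 3330×(913 + 28850) = −21736290.
Balance: K_1 − x×(3330 − 2660) = K_2, so x = (K_1 − K_2)/(3330 − 2660) = 13468300/670 = 20100 m.

20100 m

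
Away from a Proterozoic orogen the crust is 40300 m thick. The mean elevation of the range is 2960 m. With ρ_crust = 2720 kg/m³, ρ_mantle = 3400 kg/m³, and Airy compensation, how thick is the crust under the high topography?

55100 m

Root depth r = h ρ_c / (ρ_m − ρ_c) = 2960 m × 2720 / 680 = 11840 m.
Total thickness = T + h + r = 40300 m + 2960 m + 11840 m = 55100 m.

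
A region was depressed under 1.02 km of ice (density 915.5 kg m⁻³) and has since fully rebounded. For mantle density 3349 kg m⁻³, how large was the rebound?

Removing the load lets mantle flow back in; uplift u satisfies ρ_ice t = ρ_m u.
u = t ρ_ice/ρ_m = 1.02 km × 915.5/3349 = 0.279 km.

0.279 km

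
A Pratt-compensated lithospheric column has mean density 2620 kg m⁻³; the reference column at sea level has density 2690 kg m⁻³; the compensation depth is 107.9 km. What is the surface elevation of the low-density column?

2.88 km

ρ_ref D = ρ (D + h) → h = D (ρ_ref − ρ)/ρ.
h = 107.9 km × (2690 − 2620)/2620 = 2.88 km.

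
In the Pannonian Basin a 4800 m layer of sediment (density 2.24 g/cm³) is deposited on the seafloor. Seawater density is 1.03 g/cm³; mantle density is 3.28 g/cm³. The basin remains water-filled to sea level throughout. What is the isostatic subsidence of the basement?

2580 m

Submarine loading: the sediment displaces seawater, and the subsidence is in turn flooded, so s (ρ_m − ρ_w) = t (ρ_sed − ρ_w).
s = 4800 m × (2.24 − 1.03) / (3.28 − 1.03) = 2580 m.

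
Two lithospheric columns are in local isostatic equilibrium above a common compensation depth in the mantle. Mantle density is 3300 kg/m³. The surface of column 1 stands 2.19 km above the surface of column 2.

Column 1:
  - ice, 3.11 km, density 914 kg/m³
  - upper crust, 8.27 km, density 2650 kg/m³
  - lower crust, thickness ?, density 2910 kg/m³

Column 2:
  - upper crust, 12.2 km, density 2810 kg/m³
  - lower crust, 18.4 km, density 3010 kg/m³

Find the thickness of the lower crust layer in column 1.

14.7 km

Take the compensation level at the base of the deeper column (depth z_c below the surface of column 1) and equate Σ ρ_i t_i down to z_c; mantle fills any gap and the z_c terms cancel.
Column 1: 3.11×914 + 8.27×2650 + x×2910 + (z_c − 11.38 − x)×3300
Column 2: 2.19×0 + 12.2×2810 + 18.4×3010 + (z_c − 2.19 − 30.6)×3300
The z_c×3300 term appears on both sides and cancels. Collect the known terms of each column as K = Σ(ρt)_known − 3300 × (depth of known layers): K_1 = 24758.04 − 3300×11.38 = −12795.96; K_2 = 89666 − 3300×(2.19 + 30.6) = −18541.
Balance: K_1 − x×(3300 − 2910) = K_2, so x = (K_1 − K_2)/(3300 − 2910) = 5745.04/390 = 14.7 km.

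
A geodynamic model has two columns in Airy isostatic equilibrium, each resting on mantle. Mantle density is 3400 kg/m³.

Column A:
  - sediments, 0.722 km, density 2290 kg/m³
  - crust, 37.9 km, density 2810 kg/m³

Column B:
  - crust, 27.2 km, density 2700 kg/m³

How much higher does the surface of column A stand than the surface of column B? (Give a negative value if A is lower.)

For any compensation level in the mantle, the mantle terms cancel and isostasy reduces to e = (Σt_A − Σt_B) − (Σ(ρt)_A − Σ(ρt)_B) / ρ_m.
Σt_A = 38.622 km; Σt_B = 27.2 km; Σ(ρt)_A = 108152.38; Σ(ρt)_B = 73440 (in km·kg/m³).
e = (38.622 − 27.2) − (108152.38 − 73440) / 3400 = 1.21 km.

1.21 km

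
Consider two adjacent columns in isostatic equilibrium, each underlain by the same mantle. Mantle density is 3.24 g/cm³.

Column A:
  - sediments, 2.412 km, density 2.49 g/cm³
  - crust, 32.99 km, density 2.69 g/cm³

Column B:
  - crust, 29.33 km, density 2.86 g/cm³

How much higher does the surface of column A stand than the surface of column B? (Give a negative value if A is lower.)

For any compensation level in the mantle, the mantle terms cancel and isostasy reduces to e = (Σt_A − Σt_B) − (Σ(ρt)_A − Σ(ρt)_B) / ρ_m.
Σt_A = 35.402 km; Σt_B = 29.33 km; Σ(ρt)_A = 94.74898; Σ(ρt)_B = 83.8838 (in km·g/cm³).
e = (35.402 − 29.33) − (94.74898 − 83.8838) / 3.24 = 2.72 km.

2.72 km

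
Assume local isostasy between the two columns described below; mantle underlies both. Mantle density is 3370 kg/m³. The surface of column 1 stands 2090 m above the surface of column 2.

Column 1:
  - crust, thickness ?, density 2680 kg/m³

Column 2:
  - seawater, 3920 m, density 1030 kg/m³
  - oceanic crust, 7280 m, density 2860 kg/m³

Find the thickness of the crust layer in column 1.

28900 m

Take the compensation level at the base of the deeper column (depth z_c below the surface of column 1) and equate Σ ρ_i t_i down to z_c; mantle fills any gap and the z_c terms cancel.
Column 1: x×2680 + (z_c − 0 − x)×3370
Column 2: 2090×0 + 3920×1030 + 7280×2860 + (z_c − 2090 − 11200)×3370
The z_c×3370 term appears on both sides and cancels. Collect the known terms of each column as K = Σ(ρt)_known − 3370 × (depth of known layers): K_1 = 0 − 3370×0 = 0; K_2 = 24858400 − 3370×(2090 + 11200) = −19928900.
Balance: K_1 − x×(3370 − 2680) = K_2, so x = (K_1 − K_2)/(3370 − 2680) = 19928900/690 = 28900 m.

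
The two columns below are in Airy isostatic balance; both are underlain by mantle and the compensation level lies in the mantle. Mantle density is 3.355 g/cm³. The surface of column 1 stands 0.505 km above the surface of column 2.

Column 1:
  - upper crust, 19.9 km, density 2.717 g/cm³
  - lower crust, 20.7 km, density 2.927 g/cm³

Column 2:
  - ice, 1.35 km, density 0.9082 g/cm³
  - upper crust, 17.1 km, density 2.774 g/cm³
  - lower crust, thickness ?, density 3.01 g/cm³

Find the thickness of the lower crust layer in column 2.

Take the compensation level at the base of the deeper column (depth z_c below the surface of column 1) and equate Σ ρ_i t_i down to z_c; mantle fills any gap and the z_c terms cancel.
Column 1: 19.9×2.717 + 20.7×2.927 + (z_c − 40.6)×3.355
Column 2: 0.505×0 + 1.35×0.9082 + 17.1×2.774 + x×3.01 + (z_c − 0.505 − 18.45 − x)×3.355
The z_c×3.355 term appears on both sides and cancels. Collect the known terms of each column as K = Σ(ρt)_known − 3.355 × (depth of known layers): K_1 = 114.6572 − 3.355×40.6 = −21.5558; K_2 = 48.66147 − 3.355×(0.505 + 18.45) = −14.932555.
Balance: K_1 = K_2 − x×(3.355 − 3.01), so x = (K_2 − K_1)/(3.355 − 3.01) = 6.62324/0.345 = 19.2 km.

19.2 km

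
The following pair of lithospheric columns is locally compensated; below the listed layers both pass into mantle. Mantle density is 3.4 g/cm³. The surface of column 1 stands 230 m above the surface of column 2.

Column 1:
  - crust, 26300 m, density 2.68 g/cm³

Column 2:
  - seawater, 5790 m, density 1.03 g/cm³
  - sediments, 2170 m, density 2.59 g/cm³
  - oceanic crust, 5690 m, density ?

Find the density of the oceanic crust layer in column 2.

2.93 g/cm³

Take the compensation level at the base of the deeper column (depth z_c below the surface of column 1) and equate Σ ρ_i t_i down to z_c; mantle fills any gap and the z_c terms cancel.
Column 1: 26300×2.68 + (z_c − 26300)×3.4
Column 2: 230×0 + 5790×1.03 + 2170×2.59 + 5690×ρ + (z_c − 230 − 13650)×3.4
The z_c×3.4 term appears on both sides and cancels. Collect the known terms of each column as K = Σ(ρt)_known − 3.4 × (depth of known layers): K_1 = 70484 − 3.4×26300 = −18936; K_2 = 11584 − 3.4×(230 + 13650) = −35608.
Balance: K_1 = K_2 + 5690×ρ, so ρ = (K_1 − K_2)/5690 = 16672/5690 = 2.93 g/cm³.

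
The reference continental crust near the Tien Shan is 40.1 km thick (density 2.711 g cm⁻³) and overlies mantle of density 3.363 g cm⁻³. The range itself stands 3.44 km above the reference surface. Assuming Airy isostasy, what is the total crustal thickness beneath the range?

57.8 km

Root depth r = h ρ_c / (ρ_m − ρ_c) = 3.44 km × 2.711 / 0.652 = 14.3 km.
Total thickness = T + h + r = 40.1 km + 3.44 km + 14.3 km = 57.8 km.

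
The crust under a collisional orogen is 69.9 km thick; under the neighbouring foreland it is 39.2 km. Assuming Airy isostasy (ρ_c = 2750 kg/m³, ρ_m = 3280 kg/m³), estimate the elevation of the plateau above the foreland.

4.96 km

Excess crust Δ = 69.9 km − 39.2 km = 30.7 km, split between elevation h and root r with h + r = Δ.
Airy balance ρ_c h = (ρ_m − ρ_c) r gives r = h ρ_c/(ρ_m − ρ_c), so h (1 + ρ_c/(ρ_m − ρ_c)) = Δ, i.e. h = Δ (ρ_m − ρ_c)/ρ_m.
h = 30.7 km × 530/3280 = 4.96 km.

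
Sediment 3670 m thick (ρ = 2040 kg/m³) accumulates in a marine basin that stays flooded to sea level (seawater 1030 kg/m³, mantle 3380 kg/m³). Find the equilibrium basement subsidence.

Submarine loading: the sediment displaces seawater, and the subsidence is in turn flooded, so s (ρ_m − ρ_w) = t (ρ_sed − ρ_w).
s = 3670 m × (2040 − 1030) / (3380 − 1030) = 1580 m.

1580 m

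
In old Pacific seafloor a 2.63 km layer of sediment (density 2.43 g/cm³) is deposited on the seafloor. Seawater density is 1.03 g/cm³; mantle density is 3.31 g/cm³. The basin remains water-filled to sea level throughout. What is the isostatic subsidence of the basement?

1.61 km

Submarine loading: the sediment displaces seawater, and the subsidence is in turn flooded, so s (ρ_m − ρ_w) = t (ρ_sed − ρ_w).
s = 2.63 km × (2.43 − 1.03) / (3.31 − 1.03) = 1.61 km.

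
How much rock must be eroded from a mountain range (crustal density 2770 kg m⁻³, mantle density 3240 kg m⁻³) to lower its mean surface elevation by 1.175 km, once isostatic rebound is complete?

8.1 km

Net drop Δ = e − u = e − e ρ_c/ρ_m = e (ρ_m − ρ_c)/ρ_m.
e = Δ ρ_m/(ρ_m − ρ_c) = 1.175 km × 3240/470 = 8.1 km.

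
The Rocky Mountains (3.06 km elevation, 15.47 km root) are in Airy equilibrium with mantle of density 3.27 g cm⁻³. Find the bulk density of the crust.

ρ_c h = (ρ_m − ρ_c) r → ρ_c (h + r) = ρ_m r → ρ_c = ρ_m r / (h + r).
ρ_c = 3.27 × 15.47 km / (3.06 km + 15.47 km) = 2.73 g cm⁻³.

2.73 g cm⁻³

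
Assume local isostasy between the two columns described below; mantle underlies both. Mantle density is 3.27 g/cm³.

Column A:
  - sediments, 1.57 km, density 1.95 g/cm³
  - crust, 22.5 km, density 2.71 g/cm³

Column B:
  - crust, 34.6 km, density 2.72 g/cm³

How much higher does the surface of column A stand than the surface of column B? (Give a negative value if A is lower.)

−1.33 km

For any compensation level in the mantle, the mantle terms cancel and isostasy reduces to e = (Σt_A − Σt_B) − (Σ(ρt)_A − Σ(ρt)_B) / ρ_m.
Σt_A = 24.07 km; Σt_B = 34.6 km; Σ(ρt)_A = 64.0365; Σ(ρt)_B = 94.112 (in km·g/cm³).
e = (24.07 − 34.6) − (64.0365 − 94.112) / 3.27 = −1.33 km.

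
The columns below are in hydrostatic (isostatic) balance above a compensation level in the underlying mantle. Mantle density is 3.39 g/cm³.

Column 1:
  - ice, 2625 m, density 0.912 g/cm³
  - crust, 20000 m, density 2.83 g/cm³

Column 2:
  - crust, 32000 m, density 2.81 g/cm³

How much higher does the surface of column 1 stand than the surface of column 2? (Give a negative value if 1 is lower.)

−252 m

For any compensation level in the mantle, the mantle terms cancel and isostasy reduces to e = (Σt_1 − Σt_2) − (Σ(ρt)_1 − Σ(ρt)_2) / ρ_m.
Σt_1 = 22625 m; Σt_2 = 32000 m; Σ(ρt)_1 = 58994; Σ(ρt)_2 = 89920 (in m·g/cm³).
e = (22625 − 32000) − (58994 − 89920) / 3.39 = −252 m.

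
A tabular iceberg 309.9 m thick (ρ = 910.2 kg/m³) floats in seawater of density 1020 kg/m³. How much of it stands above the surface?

Floating equilibrium: submerged depth d = t ρ_obj/ρ_fluid = 309.9 m × 910.2/1020 = 276.5 m.
Freeboard = t − d = 309.9 m − 276.5 m = 33.4 m.

33.4 m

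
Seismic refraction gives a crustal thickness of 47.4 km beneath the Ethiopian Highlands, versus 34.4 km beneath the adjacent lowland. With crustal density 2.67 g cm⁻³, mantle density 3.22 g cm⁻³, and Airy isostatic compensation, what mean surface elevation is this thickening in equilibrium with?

2.22 km

Excess crust Δ = 47.4 km − 34.4 km = 13 km, split between elevation h and root r with h + r = Δ.
Airy balance ρ_c h = (ρ_m − ρ_c) r gives r = h ρ_c/(ρ_m − ρ_c), so h (1 + ρ_c/(ρ_m − ρ_c)) = Δ, i.e. h = Δ (ρ_m − ρ_c)/ρ_m.
h = 13 km × 0.55/3.22 = 2.22 km.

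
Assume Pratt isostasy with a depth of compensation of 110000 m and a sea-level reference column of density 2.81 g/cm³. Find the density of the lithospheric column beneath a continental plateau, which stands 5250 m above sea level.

Pratt balance: ρ_ref D = ρ (D + h).
ρ = ρ_ref D/(D + h) = 2.81 × 110000 m/(110000 m + 5250 m) = 2.68 g/cm³.

2.68 g/cm³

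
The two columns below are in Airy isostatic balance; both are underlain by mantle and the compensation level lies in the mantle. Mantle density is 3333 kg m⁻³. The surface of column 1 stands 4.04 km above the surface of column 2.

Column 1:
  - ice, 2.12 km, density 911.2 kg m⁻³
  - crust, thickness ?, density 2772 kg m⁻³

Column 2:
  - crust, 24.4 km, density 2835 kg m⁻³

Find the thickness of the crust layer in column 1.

36.5 km

Take the compensation level at the base of the deeper column (depth z_c below the surface of column 1) and equate Σ ρ_i t_i down to z_c; mantle fills any gap and the z_c terms cancel.
Column 1: 2.12×911.2 + x×2772 + (z_c − 2.12 − x)×3333
Column 2: 4.04×0 + 24.4×2835 + (z_c − 4.04 − 24.4)×3333
The z_c×3333 term appears on both sides and cancels. Collect the known terms of each column as K = Σ(ρt)_known − 3333 × (depth of known layers): K_1 = 1931.744 − 3333×2.12 = −5134.216; K_2 = 69174 − 3333×(4.04 + 24.4) = −25616.52.
Balance: K_1 − x×(3333 − 2772) = K_2, so x = (K_1 − K_2)/(3333 − 2772) = 20482.3/561 = 36.5 km.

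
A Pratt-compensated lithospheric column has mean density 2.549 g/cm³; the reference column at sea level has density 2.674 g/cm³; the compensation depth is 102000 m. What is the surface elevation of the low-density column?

5000 m

ρ_ref D = ρ (D + h) → h = D (ρ_ref − ρ)/ρ.
h = 102000 m × (2.674 − 2.549)/2.549 = 5000 m.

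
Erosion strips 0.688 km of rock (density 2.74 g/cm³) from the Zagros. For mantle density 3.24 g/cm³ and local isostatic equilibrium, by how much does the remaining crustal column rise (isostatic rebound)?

Unloading: uplift u = e ρ_c/ρ_m = 0.688 km × 2.74/3.24 = 0.582 km.

0.582 km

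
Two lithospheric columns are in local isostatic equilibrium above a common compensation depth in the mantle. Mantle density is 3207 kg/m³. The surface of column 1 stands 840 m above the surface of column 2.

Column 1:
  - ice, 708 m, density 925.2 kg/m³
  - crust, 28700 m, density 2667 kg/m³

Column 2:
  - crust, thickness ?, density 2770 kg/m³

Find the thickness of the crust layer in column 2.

33000 m

Take the compensation level at the base of the deeper column (depth z_c below the surface of column 1) and equate Σ ρ_i t_i down to z_c; mantle fills any gap and the z_c terms cancel.
Column 1: 708×925.2 + 28700×2667 + (z_c − 29408)×3207
Column 2: 840×0 + x×2770 + (z_c − 840 − 0 − x)×3207
The z_c×3207 term appears on both sides and cancels. Collect the known terms of each column as K = Σ(ρt)_known − 3207 × (depth of known layers): K_1 = 77197941.6 − 3207×29408 = −17113514.4; K_2 = 0 − 3207×(840 + 0) = −2693880.
Balance: K_1 = K_2 − x×(3207 − 2770), so x = (K_2 − K_1)/(3207 − 2770) = 14419600/437 = 33000 m.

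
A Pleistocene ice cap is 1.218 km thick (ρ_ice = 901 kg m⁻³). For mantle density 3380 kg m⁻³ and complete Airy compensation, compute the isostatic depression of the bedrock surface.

Isostatic balance requires: the ice load ρ_ice t is balanced by mantle displaced below, ρ_m s.
s = t ρ_ice / ρ_m = 1.218 km × 901/3380 = 0.325 km.

0.325 km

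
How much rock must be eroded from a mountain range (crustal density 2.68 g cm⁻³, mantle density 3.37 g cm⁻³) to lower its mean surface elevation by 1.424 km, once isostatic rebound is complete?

Net drop Δ = e − u = e − e ρ_c/ρ_m = e (ρ_m − ρ_c)/ρ_m.
e = Δ ρ_m/(ρ_m − ρ_c) = 1.424 km × 3.37/0.69 = 6.95 km.

6.95 km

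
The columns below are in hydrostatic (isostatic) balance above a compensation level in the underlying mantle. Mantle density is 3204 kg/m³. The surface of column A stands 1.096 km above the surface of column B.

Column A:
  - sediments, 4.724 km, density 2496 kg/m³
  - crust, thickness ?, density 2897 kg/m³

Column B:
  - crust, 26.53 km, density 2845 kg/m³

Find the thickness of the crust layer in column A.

Take the compensation level at the base of the deeper column (depth z_c below the surface of column A) and equate Σ ρ_i t_i down to z_c; mantle fills any gap and the z_c terms cancel.
Column A: 4.724×2496 + x×2897 + (z_c − 4.724 − x)×3204
Column B: 1.096×0 + 26.53×2845 + (z_c − 1.096 − 26.53)×3204
The z_c×3204 term appears on both sides and cancels. Collect the known terms of each column as K = Σ(ρt)_known − 3204 × (depth of known layers): K_A = 11791.104 − 3204×4.724 = −3344.592; K_B = 75477.85 − 3204×(1.096 + 26.53) = −13035.854.
Balance: K_A − x×(3204 − 2897) = K_B, so x = (K_A − K_B)/(3204 − 2897) = 9691.26/307 = 31.6 km.

31.6 km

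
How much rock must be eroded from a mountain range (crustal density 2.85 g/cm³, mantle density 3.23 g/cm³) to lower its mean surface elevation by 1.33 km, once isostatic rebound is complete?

11.3 km

Net drop Δ = e − u = e − e ρ_c/ρ_m = e (ρ_m − ρ_c)/ρ_m.
e = Δ ρ_m/(ρ_m − ρ_c) = 1.33 km × 3.23/0.38 = 11.3 km.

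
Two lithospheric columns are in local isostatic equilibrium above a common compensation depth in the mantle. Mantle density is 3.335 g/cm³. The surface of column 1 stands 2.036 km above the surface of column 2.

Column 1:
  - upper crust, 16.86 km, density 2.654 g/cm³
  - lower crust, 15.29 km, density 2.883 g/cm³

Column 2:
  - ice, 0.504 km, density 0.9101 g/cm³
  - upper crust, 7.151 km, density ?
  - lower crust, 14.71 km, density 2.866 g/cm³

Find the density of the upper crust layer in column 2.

2.85 g/cm³

Take the compensation level at the base of the deeper column (depth z_c below the surface of column 1) and equate Σ ρ_i t_i down to z_c; mantle fills any gap and the z_c terms cancel.
Column 1: 16.86×2.654 + 15.29×2.883 + (z_c − 32.15)×3.335
Column 2: 2.036×0 + 0.504×0.9101 + 7.151×ρ + 14.71×2.866 + (z_c − 2.036 − 22.365)×3.335
The z_c×3.335 term appears on both sides and cancels. Collect the known terms of each column as K = Σ(ρt)_known − 3.335 × (depth of known layers): K_1 = 88.82751 − 3.335×32.15 = −18.39274; K_2 = 42.6175504 − 3.335×(2.036 + 22.365) = −38.7597846.
Balance: K_1 = K_2 + 7.151×ρ, so ρ = (K_1 − K_2)/7.151 = 20.367/7.151 = 2.85 g/cm³.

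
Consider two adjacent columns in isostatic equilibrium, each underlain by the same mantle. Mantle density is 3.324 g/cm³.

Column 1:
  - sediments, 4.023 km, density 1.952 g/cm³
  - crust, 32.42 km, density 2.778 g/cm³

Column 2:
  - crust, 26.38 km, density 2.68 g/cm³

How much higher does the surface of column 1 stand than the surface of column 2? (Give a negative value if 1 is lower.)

For any compensation level in the mantle, the mantle terms cancel and isostasy reduces to e = (Σt_1 − Σt_2) − (Σ(ρt)_1 − Σ(ρt)_2) / ρ_m.
Σt_1 = 36.443 km; Σt_2 = 26.38 km; Σ(ρt)_1 = 97.915656; Σ(ρt)_2 = 70.6984 (in km·g/cm³).
e = (36.443 − 26.38) − (97.915656 − 70.6984) / 3.324 = 1.87 km.

1.87 km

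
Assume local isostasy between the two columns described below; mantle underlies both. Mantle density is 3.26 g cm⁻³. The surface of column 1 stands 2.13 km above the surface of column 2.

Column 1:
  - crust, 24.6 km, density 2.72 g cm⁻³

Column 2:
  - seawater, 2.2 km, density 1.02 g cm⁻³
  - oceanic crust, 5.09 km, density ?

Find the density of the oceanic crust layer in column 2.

2.98 g cm⁻³

Take the compensation level at the base of the deeper column (depth z_c below the surface of column 1) and equate Σ ρ_i t_i down to z_c; mantle fills any gap and the z_c terms cancel.
Column 1: 24.6×2.72 + (z_c − 24.6)×3.26
Column 2: 2.13×0 + 2.2×1.02 + 5.09×ρ + (z_c − 2.13 − 7.29)×3.26
The z_c×3.26 term appears on both sides and cancels. Collect the known terms of each column as K = Σ(ρt)_known − 3.26 × (depth of known layers): K_1 = 66.912 − 3.26×24.6 = −13.284; K_2 = 2.244 − 3.26×(2.13 + 7.29) = −28.4652.
Balance: K_1 = K_2 + 5.09×ρ, so ρ = (K_1 − K_2)/5.09 = 15.1812/5.09 = 2.98 g cm⁻³.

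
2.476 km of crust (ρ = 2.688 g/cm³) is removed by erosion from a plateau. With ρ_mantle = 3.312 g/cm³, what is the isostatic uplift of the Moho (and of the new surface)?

2.01 km

Unloading: uplift u = e ρ_c/ρ_m = 2.476 km × 2.688/3.312 = 2.01 km.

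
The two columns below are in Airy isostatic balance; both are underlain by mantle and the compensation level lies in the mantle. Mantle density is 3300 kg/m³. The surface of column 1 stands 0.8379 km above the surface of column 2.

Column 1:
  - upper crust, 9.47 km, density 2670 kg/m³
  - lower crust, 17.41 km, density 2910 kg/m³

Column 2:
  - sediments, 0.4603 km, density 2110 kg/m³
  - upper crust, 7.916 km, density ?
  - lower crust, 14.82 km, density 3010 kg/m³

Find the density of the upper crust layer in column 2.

2650 kg/m³

Take the compensation level at the base of the deeper column (depth z_c below the surface of column 1) and equate Σ ρ_i t_i down to z_c; mantle fills any gap and the z_c terms cancel.
Column 1: 9.47×2670 + 17.41×2910 + (z_c − 26.88)×3300
Column 2: 0.8379×0 + 0.4603×2110 + 7.916×ρ + 14.82×3010 + (z_c − 0.8379 − 23.1963)×3300
The z_c×3300 term appears on both sides and cancels. Collect the known terms of each column as K = Σ(ρt)_known − 3300 × (depth of known layers): K_1 = 75948 − 3300×26.88 = −12756; K_2 = 45579.433 − 3300×(0.8379 + 23.1963) = −33733.427.
Balance: K_1 = K_2 + 7.916×ρ, so ρ = (K_1 − K_2)/7.916 = 20977.4/7.916 = 2650 kg/m³.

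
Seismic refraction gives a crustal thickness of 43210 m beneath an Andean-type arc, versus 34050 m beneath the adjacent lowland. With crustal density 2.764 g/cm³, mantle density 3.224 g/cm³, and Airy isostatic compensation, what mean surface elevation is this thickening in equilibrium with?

Excess crust Δ = 43210 m − 34050 m = 9160 m, split between elevation h and root r with h + r = Δ.
Airy balance ρ_c h = (ρ_m − ρ_c) r gives r = h ρ_c/(ρ_m − ρ_c), so h (1 + ρ_c/(ρ_m − ρ_c)) = Δ, i.e. h = Δ (ρ_m − ρ_c)/ρ_m.
h = 9160 m × 0.46/3.224 = 1310 m.

1310 m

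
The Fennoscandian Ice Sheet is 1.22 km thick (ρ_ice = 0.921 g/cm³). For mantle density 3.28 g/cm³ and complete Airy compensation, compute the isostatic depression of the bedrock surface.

For local isostatic compensation: the ice load ρ_ice t is balanced by mantle displaced below, ρ_m s.
s = t ρ_ice / ρ_m = 1.22 km × 0.921/3.28 = 0.343 km.

0.343 km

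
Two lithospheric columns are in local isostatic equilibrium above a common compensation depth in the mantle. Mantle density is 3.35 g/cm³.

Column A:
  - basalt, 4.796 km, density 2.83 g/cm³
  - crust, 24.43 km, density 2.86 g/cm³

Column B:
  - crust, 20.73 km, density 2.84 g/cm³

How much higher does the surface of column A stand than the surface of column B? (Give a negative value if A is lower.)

For any compensation level in the mantle, the mantle terms cancel and isostasy reduces to e = (Σt_A − Σt_B) − (Σ(ρt)_A − Σ(ρt)_B) / ρ_m.
Σt_A = 29.226 km; Σt_B = 20.73 km; Σ(ρt)_A = 83.44248; Σ(ρt)_B = 58.8732 (in km·g/cm³).
e = (29.226 − 20.73) − (83.44248 − 58.8732) / 3.35 = 1.16 km.

1.16 km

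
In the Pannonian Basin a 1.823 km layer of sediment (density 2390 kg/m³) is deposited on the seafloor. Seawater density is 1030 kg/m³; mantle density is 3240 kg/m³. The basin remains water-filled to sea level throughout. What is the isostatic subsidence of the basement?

1.12 km

Submarine loading: the sediment displaces seawater, and the subsidence is in turn flooded, so s (ρ_m − ρ_w) = t (ρ_sed − ρ_w).
s = 1.823 km × (2390 − 1030) / (3240 − 1030) = 1.12 km.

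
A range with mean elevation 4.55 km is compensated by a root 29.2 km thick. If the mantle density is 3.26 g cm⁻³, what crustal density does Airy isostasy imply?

2.82 g cm⁻³

ρ_c h = (ρ_m − ρ_c) r → ρ_c (h + r) = ρ_m r → ρ_c = ρ_m r / (h + r).
ρ_c = 3.26 × 29.2 km / (4.55 km + 29.2 km) = 2.82 g cm⁻³.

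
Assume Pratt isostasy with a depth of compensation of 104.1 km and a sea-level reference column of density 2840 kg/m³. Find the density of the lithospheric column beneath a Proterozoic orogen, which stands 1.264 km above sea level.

Pratt balance: ρ_ref D = ρ (D + h).
ρ = ρ_ref D/(D + h) = 2840 × 104.1 km/(104.1 km + 1.264 km) = 2810 kg/m³.

2810 kg/m³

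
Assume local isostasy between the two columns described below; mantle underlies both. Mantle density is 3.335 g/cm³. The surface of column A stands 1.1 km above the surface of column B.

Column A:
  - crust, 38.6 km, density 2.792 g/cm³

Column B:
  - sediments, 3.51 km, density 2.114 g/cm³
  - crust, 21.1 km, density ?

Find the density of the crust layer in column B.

2.72 g/cm³

Take the compensation level at the base of the deeper column (depth z_c below the surface of column A) and equate Σ ρ_i t_i down to z_c; mantle fills any gap and the z_c terms cancel.
Column A: 38.6×2.792 + (z_c − 38.6)×3.335
Column B: 1.1×0 + 3.51×2.114 + 21.1×ρ + (z_c − 1.1 − 24.61)×3.335
The z_c×3.335 term appears on both sides and cancels. Collect the known terms of each column as K = Σ(ρt)_known − 3.335 × (depth of known layers): K_A = 107.7712 − 3.335×38.6 = −20.9598; K_B = 7.42014 − 3.335×(1.1 + 24.61) = −78.32271.
Balance: K_A = K_B + 21.1×ρ, so ρ = (K_A − K_B)/21.1 = 57.3629/21.1 = 2.72 g/cm³.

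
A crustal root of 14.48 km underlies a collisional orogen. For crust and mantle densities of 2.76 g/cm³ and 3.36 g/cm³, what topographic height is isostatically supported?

In Airy isostatic equilibrium: ρ_c h = (ρ_m − ρ_c) r.
h = r (ρ_m − ρ_c) / ρ_c = 14.48 km × (3.36 − 2.76) / 2.76 = 3.15 km.

3.15 km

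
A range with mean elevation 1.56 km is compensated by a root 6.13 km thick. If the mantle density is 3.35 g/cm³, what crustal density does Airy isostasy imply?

2.67 g/cm³

ρ_c h = (ρ_m − ρ_c) r → ρ_c (h + r) = ρ_m r → ρ_c = ρ_m r / (h + r).
ρ_c = 3.35 × 6.13 km / (1.56 km + 6.13 km) = 2.67 g/cm³.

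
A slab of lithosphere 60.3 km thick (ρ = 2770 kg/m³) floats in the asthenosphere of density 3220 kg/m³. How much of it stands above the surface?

Floating equilibrium: submerged depth d = t ρ_obj/ρ_fluid = 60.3 km × 2770/3220 = 51.87 km.
Freeboard = t − d = 60.3 km − 51.87 km = 8.43 km.

8.43 km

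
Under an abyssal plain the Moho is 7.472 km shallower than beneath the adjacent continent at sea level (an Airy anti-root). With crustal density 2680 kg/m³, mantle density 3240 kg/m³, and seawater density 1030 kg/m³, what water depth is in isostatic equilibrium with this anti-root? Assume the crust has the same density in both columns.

Replacing a thickness d of crust by seawater at the top must be balanced by replacing crust with mantle at the base: d (ρ_c − ρ_w) = a (ρ_m − ρ_c).
d = a (ρ_m − ρ_c)/(ρ_c − ρ_w) = 7.472 km × 560/1650 = 2.54 km.

2.54 km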